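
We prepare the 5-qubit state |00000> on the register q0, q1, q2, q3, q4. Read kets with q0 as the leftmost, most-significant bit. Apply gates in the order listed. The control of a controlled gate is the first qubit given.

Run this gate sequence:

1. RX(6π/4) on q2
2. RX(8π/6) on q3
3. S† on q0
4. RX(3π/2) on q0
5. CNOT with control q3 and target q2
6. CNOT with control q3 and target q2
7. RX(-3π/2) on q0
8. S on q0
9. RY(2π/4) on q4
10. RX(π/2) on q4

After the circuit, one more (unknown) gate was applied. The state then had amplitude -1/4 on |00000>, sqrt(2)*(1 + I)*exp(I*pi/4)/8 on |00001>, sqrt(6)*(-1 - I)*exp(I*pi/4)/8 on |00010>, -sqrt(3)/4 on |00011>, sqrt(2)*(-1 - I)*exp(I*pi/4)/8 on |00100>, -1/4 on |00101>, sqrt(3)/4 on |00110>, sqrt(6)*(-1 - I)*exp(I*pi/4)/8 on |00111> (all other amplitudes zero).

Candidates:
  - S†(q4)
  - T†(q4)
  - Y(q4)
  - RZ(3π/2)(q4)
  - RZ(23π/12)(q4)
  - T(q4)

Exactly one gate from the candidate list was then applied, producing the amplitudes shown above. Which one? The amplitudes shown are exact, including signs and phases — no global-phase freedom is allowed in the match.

The applied gate was RZ(3π/2)(q4).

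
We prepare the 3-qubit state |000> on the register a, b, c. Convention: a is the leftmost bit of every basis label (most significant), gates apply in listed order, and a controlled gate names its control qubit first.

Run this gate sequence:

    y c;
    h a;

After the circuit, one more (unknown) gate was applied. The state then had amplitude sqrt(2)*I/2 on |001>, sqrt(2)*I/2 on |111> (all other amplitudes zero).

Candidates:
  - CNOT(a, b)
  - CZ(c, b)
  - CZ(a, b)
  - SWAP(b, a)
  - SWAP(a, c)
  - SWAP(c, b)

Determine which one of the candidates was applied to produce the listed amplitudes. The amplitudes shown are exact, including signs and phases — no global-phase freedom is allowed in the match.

The unique candidate consistent with the amplitudes is CNOT(a, b).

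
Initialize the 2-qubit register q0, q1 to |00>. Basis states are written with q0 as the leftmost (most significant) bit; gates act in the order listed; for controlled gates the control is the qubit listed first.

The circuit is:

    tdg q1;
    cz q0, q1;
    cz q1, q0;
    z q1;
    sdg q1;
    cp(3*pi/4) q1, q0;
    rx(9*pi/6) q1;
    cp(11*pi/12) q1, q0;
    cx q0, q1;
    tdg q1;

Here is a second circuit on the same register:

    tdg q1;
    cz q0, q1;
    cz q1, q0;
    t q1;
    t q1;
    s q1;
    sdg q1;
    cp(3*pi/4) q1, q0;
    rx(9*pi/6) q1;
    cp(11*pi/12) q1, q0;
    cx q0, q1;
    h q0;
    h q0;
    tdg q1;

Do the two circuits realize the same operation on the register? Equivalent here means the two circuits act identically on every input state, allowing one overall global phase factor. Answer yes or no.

Yes — the two circuits implement the same unitary up to a global phase.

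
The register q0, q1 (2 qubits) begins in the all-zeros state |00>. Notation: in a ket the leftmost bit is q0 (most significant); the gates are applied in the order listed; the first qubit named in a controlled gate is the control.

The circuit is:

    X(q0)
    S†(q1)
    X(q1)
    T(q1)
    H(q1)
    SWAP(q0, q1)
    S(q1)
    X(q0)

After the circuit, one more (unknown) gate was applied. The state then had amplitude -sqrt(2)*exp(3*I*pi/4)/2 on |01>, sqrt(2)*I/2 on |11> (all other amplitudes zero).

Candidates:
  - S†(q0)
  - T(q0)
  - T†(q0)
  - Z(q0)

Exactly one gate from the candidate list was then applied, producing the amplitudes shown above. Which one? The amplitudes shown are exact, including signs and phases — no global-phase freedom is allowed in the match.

The applied gate was T†(q0).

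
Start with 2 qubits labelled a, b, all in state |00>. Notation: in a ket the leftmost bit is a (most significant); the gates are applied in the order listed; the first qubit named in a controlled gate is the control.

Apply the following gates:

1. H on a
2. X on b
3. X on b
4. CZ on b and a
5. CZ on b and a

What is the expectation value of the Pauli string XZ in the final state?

The observable XZ averages to 1. Key observation: the block from step 2 through step 3 cancels to the identity and can be dropped.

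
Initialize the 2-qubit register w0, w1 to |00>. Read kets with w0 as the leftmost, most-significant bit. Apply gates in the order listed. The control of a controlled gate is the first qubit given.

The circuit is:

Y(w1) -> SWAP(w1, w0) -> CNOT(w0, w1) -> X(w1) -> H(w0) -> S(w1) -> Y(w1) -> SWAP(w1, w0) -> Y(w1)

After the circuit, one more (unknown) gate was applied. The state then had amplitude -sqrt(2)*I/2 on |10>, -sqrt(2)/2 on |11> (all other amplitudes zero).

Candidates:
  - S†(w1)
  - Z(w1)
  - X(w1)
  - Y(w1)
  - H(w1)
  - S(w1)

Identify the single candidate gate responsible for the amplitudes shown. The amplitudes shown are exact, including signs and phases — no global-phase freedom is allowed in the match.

It was S†(w1) that produced the state shown.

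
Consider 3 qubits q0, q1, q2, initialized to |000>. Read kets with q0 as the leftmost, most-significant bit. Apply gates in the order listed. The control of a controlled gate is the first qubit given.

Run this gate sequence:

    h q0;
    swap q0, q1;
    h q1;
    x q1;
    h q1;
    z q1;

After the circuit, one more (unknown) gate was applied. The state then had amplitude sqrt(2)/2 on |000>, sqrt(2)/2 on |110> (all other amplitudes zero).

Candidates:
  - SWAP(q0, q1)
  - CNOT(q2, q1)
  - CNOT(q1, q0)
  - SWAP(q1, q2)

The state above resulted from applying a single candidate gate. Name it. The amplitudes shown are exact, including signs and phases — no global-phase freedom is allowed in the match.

It was CNOT(q1, q0) that produced the state shown. Key observation: steps 3-6 multiply out to the identity, so the circuit reduces to the remaining gates.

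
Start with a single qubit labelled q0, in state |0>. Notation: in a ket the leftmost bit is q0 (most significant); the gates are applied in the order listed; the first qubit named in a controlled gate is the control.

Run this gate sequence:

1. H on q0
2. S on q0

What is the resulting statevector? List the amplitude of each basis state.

The resulting statevector has amplitude sqrt(2)/2 on |0>, sqrt(2)*I/2 on |1>.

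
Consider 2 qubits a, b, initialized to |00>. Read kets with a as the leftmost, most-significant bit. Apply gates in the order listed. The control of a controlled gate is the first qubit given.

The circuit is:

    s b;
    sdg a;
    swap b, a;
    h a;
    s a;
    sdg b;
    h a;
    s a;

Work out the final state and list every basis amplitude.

The resulting statevector has amplitude 1/2 + I/2 on |00>, 0 on |01>, 1/2 + I/2 on |10>, 0 on |11>.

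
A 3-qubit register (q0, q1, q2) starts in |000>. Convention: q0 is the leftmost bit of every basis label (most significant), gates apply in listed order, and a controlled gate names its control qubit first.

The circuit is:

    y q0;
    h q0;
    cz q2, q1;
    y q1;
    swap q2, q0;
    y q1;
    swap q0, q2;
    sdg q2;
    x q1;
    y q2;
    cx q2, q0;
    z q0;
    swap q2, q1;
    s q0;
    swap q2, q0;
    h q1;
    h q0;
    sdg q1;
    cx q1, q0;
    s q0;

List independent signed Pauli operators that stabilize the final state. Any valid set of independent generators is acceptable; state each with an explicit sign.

The final state is stabilized by the group generated by -YII, -IYI, +IIY; other independent generating sets are equally valid.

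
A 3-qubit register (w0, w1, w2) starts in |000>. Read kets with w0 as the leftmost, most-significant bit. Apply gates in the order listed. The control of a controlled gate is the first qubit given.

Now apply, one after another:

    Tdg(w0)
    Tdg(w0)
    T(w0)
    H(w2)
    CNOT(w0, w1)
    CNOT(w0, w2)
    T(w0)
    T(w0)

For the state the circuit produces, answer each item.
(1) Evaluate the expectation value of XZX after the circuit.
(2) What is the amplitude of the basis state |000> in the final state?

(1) The observable XZX averages to 0.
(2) The amplitude on |000> is sqrt(2)/2.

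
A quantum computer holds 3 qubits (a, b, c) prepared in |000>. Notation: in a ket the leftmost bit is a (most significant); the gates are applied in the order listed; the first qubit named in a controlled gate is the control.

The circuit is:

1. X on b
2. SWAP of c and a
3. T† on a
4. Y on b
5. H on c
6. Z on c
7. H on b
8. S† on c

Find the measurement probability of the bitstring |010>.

Outcome |010> occurs with probability 1/4.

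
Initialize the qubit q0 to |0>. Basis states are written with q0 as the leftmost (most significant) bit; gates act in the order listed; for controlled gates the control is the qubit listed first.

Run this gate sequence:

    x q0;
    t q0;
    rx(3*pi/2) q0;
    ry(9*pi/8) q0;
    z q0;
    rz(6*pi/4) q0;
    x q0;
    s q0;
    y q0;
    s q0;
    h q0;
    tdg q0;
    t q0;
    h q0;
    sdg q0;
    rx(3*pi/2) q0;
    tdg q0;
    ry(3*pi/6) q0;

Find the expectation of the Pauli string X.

In the final state, X has expectation -1. Key observation: gates 10-15 undo each other exactly, leaving only the rest of the circuit to track.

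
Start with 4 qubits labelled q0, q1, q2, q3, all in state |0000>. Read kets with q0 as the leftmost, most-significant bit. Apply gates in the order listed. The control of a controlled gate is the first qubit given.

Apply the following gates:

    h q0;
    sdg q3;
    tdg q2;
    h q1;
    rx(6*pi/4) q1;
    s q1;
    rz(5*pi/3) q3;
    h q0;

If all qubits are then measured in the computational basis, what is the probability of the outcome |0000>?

A full measurement returns |0000> with probability 1/2.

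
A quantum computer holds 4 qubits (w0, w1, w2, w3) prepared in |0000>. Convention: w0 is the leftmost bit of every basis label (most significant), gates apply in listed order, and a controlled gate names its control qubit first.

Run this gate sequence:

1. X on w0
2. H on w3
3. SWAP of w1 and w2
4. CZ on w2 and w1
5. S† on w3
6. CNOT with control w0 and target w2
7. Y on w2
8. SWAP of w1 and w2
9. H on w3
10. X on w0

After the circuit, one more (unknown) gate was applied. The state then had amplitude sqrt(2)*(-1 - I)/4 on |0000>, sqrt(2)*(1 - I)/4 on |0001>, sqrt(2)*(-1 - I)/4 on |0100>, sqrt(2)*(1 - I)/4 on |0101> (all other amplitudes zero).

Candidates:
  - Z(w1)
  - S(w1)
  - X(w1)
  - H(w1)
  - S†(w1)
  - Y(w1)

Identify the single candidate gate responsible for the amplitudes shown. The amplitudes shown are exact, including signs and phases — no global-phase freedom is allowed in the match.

The unique candidate consistent with the amplitudes is H(w1).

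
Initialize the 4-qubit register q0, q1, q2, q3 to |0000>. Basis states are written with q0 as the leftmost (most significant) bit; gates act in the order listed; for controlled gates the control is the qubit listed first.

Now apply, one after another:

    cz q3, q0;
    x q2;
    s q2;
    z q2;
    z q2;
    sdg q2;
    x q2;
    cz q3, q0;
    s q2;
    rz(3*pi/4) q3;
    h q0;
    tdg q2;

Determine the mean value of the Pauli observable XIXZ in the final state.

The observable XIXZ averages to 0.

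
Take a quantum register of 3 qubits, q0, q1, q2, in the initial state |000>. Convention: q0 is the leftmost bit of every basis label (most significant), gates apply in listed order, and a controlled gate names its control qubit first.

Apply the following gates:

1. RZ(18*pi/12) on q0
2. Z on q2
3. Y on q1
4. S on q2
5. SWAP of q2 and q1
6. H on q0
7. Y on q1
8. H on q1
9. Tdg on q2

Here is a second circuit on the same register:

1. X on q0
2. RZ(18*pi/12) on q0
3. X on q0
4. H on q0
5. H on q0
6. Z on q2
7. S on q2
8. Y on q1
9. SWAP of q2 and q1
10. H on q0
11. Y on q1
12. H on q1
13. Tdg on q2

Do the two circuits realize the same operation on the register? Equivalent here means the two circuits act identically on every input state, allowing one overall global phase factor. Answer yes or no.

No, they are not equivalent — no single phase factor reconciles the two unitaries.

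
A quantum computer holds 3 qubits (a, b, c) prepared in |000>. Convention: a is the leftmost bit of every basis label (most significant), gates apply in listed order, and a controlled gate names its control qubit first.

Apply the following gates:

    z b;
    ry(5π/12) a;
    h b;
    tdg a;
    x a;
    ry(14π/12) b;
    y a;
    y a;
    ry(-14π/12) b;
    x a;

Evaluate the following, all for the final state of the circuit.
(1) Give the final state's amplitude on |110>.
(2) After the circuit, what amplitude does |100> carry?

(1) The final state's coefficient on |110> equals (-sqrt(6*sqrt(2) + 12)/8 + sqrt(4 - 2*sqrt(2))/8)*exp(3*I*pi/4). Key observation: steps 5-10 multiply out to the identity, so the circuit reduces to the remaining gates.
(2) |100> carries amplitude (-sqrt(6*sqrt(2) + 12)/8 + sqrt(4 - 2*sqrt(2))/8)*exp(3*I*pi/4) in the final state.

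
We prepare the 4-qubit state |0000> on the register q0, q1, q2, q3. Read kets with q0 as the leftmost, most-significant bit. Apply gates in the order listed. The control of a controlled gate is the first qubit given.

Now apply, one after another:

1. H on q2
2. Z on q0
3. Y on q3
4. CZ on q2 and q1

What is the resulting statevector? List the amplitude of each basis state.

The final amplitudes are sqrt(2)*I/2 on |0001>, sqrt(2)*I/2 on |0011>, and 0 on every other basis state.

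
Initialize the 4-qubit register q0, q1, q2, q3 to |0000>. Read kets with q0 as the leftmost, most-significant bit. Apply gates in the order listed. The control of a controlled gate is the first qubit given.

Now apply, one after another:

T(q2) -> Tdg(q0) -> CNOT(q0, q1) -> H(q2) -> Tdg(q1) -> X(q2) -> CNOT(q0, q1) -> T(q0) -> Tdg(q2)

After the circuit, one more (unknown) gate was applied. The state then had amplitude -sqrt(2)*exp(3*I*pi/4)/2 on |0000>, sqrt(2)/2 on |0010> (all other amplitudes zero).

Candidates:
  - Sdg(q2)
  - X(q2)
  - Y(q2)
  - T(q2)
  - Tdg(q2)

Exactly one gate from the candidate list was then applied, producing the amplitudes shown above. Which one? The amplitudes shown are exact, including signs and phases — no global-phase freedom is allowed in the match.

It was X(q2) that produced the state shown.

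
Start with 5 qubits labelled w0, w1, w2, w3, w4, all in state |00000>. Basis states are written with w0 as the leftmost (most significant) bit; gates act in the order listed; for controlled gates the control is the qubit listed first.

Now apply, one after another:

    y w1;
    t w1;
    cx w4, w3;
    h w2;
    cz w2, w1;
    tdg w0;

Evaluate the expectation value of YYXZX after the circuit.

The expectation value of YYXZX is 0.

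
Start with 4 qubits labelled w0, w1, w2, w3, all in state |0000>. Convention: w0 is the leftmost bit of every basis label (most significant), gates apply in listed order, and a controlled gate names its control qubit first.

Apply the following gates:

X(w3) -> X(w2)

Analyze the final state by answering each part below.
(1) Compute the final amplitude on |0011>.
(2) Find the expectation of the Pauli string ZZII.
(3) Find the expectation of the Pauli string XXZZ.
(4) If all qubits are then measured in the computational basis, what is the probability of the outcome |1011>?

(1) The amplitude on |0011> is 1.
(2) The expectation value of ZZII is 1.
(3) The expectation value of XXZZ is 0.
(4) Outcome |1011> occurs with probability 0.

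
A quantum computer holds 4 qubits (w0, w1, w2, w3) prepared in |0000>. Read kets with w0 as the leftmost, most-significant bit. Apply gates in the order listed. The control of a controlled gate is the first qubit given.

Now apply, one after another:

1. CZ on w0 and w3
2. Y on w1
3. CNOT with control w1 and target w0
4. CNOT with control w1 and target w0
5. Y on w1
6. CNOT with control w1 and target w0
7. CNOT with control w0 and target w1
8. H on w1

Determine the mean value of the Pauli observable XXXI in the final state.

The expectation value of XXXI is 0. Key observation: gates 2-5 undo each other exactly, leaving only the rest of the circuit to track.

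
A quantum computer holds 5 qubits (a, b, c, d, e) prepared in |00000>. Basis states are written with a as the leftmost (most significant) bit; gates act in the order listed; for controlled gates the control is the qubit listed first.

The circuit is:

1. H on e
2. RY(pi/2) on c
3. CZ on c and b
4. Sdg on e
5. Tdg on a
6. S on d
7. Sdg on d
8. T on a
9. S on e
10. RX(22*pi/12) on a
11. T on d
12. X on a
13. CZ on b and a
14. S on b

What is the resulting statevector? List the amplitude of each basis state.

The final amplitudes are I*(-sqrt(6) + sqrt(2))/8 on |00000>, I*(-sqrt(6) + sqrt(2))/8 on |00001>, I*(-sqrt(6) + sqrt(2))/8 on |00100>, I*(-sqrt(6) + sqrt(2))/8 on |00101>, -sqrt(6)/8 - sqrt(2)/8 on |10000>, -sqrt(6)/8 - sqrt(2)/8 on |10001>, -sqrt(6)/8 - sqrt(2)/8 on |10100>, -sqrt(6)/8 - sqrt(2)/8 on |10101>, and 0 on every other basis state.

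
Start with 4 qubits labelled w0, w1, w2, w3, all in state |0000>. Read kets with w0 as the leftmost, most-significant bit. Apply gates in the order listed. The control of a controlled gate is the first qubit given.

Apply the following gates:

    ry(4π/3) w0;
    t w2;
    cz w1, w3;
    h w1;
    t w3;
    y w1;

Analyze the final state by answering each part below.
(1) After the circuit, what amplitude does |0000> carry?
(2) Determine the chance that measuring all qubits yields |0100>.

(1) |0000> carries amplitude sqrt(2)*I/4 in the final state.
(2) Outcome |0100> occurs with probability 1/8.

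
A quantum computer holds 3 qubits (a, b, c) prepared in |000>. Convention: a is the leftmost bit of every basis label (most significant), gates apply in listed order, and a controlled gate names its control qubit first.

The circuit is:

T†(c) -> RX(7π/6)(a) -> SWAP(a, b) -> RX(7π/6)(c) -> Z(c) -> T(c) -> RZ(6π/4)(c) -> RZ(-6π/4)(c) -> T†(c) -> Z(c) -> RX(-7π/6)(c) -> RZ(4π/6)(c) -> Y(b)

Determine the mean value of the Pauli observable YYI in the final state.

The expectation value of YYI is 0. Key observation: the block from step 4 through step 11 cancels to the identity and can be dropped.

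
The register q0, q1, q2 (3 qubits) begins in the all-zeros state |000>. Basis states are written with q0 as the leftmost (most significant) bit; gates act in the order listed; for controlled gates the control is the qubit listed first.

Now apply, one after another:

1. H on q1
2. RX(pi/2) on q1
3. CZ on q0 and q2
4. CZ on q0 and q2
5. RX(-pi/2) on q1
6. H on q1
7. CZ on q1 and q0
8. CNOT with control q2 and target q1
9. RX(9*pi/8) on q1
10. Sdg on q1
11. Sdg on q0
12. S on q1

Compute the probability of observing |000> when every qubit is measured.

A full measurement returns |000> with probability cos(7*pi/16)**2. Key observation: the block from step 1 through step 6 cancels to the identity and can be dropped.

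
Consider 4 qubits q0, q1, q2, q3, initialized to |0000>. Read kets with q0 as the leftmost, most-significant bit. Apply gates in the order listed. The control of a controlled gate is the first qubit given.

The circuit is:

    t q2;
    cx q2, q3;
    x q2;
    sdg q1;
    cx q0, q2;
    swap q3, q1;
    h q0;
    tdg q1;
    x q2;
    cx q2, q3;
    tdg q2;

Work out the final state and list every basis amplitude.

The final amplitudes are sqrt(2)/2 on |0000>, sqrt(2)/2 on |1000>, and 0 on every other basis state.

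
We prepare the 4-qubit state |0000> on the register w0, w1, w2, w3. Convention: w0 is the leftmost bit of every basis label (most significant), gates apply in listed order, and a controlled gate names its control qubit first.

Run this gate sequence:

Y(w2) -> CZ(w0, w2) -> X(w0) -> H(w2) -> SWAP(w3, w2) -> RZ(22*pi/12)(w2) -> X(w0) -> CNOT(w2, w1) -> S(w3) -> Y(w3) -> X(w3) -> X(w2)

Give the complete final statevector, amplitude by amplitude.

After the circuit, the state carries amplitude sqrt(2)*exp(I*pi/12)/2 on |0010>, sqrt(2)*exp(7*I*pi/12)/2 on |0011>, and 0 on every other basis state.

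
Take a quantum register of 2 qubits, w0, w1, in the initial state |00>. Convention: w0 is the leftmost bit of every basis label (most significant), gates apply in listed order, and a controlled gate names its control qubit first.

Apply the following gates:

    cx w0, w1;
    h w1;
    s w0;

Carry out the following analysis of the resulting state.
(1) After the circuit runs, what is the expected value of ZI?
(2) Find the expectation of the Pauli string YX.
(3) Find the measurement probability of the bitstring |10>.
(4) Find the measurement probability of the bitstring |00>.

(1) In the final state, ZI has expectation 1.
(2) The observable YX averages to 0.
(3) A full measurement returns |10> with probability 0.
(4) Outcome |00> occurs with probability 1/2.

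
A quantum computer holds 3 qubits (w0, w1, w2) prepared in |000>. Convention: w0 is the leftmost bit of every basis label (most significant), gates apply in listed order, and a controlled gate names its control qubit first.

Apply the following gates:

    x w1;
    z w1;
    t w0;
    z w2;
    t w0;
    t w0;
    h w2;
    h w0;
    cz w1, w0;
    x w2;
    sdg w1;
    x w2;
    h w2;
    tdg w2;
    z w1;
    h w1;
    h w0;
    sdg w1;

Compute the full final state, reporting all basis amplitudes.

After the circuit, the state carries amplitude -sqrt(2)*I/2 on |100>, sqrt(2)/2 on |110>, and 0 on every other basis state.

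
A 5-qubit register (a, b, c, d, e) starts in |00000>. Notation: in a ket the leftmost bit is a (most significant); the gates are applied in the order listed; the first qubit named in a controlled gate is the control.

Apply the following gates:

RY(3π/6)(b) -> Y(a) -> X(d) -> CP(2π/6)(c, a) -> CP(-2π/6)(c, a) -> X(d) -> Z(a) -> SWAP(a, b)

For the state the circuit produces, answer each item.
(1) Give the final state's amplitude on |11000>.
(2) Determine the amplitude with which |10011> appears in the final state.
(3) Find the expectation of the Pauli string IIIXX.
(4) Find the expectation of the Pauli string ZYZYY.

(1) The final state's coefficient on |11000> equals -sqrt(2)*I/2. Key observation: the block from step 3 through step 6 cancels to the identity and can be dropped.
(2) The amplitude on |10011> is 0.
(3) The expectation value of IIIXX is 0.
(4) The expectation value of ZYZYY is 0.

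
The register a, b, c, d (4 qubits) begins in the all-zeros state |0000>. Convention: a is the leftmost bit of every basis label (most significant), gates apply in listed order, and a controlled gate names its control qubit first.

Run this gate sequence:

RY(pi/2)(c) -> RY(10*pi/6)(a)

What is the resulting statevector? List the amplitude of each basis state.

The final amplitudes are -sqrt(6)/4 on |0000>, -sqrt(6)/4 on |0010>, sqrt(2)/4 on |1000>, sqrt(2)/4 on |1010>, and 0 on every other basis state.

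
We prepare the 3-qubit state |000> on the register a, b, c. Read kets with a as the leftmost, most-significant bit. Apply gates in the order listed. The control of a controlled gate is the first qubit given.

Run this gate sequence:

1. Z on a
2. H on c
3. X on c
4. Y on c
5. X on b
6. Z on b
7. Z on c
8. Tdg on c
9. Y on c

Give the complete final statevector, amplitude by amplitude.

The final amplitudes are -sqrt(2)*exp(3*I*pi/4)/2 on |010>, -sqrt(2)/2 on |011>, and 0 on every other basis state.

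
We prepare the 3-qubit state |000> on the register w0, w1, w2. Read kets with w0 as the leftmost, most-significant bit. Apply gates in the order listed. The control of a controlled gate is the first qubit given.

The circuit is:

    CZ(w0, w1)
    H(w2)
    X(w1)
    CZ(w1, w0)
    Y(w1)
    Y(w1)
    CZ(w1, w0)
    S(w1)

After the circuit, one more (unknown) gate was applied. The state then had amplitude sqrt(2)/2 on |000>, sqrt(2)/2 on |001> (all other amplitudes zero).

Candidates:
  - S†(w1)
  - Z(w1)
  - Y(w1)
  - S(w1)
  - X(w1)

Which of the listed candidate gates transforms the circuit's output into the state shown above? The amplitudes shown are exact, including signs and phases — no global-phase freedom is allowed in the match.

The applied gate was Y(w1). Key observation: the block from step 4 through step 7 cancels to the identity and can be dropped.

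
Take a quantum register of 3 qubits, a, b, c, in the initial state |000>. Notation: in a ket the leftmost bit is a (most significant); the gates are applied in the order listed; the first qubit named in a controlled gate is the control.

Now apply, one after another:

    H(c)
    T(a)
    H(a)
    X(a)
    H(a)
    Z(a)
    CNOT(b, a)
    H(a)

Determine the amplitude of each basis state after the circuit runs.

The resulting statevector has amplitude 1/2 on |000>, 1/2 on |001>, 0 on |010>, 0 on |011>, 1/2 on |100>, 1/2 on |101>, 0 on |110>, 0 on |111>. Key observation: the block from step 3 through step 6 cancels to the identity and can be dropped.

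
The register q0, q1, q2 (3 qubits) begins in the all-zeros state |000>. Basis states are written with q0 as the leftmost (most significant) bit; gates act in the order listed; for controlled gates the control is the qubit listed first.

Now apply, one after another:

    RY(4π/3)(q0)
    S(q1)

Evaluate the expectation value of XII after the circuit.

The observable XII averages to -sqrt(3)/2.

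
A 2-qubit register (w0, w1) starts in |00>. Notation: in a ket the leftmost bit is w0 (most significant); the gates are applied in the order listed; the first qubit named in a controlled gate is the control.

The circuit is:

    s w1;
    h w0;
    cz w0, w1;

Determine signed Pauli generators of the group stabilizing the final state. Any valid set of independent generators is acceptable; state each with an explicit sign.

The stabilizer group can be generated by +XI, +IZ, among other valid generating sets.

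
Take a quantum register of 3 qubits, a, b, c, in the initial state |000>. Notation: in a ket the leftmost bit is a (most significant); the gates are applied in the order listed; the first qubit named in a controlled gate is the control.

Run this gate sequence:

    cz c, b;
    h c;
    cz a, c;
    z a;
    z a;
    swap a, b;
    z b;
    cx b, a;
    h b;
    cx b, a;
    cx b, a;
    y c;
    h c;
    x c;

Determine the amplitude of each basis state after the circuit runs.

The final amplitudes are -sqrt(2)*I/2 on |000>, -sqrt(2)*I/2 on |010>, and 0 on every other basis state. Key observation: steps 10-11 multiply out to the identity, so the circuit reduces to the remaining gates.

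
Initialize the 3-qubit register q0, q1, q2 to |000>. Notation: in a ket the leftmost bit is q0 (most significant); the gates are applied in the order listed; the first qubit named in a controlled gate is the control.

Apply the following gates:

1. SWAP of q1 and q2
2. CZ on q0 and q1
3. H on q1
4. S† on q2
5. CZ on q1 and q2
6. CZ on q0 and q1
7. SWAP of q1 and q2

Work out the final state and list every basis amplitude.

The resulting statevector has amplitude sqrt(2)/2 on |000>, sqrt(2)/2 on |001>, and 0 on every other basis state.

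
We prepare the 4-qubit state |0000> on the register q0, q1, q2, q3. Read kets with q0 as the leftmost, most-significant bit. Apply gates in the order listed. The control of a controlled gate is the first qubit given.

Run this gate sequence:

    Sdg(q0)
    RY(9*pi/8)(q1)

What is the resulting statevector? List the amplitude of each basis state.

After the circuit, the state carries amplitude -sin(pi/16) on |0000>, sin(7*pi/16) on |0100>, and 0 on every other basis state.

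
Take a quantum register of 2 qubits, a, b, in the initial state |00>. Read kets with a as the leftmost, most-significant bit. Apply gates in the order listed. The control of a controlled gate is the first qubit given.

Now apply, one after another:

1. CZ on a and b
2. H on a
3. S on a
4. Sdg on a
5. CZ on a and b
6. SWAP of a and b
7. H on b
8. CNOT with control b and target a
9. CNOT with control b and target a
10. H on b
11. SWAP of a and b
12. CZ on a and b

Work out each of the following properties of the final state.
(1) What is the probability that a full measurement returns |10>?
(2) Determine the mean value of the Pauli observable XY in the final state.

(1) A full measurement returns |10> with probability 1/2.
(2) The expectation value of XY is 0.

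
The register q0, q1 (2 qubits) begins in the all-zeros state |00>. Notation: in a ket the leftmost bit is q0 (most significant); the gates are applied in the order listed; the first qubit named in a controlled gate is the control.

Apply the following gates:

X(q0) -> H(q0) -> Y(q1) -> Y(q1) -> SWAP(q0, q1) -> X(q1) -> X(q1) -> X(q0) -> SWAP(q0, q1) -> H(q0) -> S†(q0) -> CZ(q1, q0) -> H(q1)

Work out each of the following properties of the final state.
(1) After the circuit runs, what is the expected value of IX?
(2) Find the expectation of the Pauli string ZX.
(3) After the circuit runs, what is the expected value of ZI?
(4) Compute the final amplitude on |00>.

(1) In the final state, IX has expectation -1. Key observation: gates 6-7 undo each other exactly, leaving only the rest of the circuit to track.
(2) In the final state, ZX has expectation 1.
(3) The observable ZI averages to -1.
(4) |00> carries amplitude 0 in the final state.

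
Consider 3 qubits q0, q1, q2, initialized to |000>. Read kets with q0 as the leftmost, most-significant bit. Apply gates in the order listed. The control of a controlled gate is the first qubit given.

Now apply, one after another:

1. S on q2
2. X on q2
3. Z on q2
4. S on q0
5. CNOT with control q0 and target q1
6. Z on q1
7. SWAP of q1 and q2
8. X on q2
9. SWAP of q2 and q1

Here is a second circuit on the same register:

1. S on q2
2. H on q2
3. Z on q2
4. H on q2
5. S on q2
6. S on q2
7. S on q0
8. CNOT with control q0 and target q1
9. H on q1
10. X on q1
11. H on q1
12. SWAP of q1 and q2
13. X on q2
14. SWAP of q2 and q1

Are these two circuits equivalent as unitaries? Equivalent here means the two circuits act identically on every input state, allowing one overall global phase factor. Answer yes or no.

Yes: on every input state the two circuits agree up to one overall phase factor.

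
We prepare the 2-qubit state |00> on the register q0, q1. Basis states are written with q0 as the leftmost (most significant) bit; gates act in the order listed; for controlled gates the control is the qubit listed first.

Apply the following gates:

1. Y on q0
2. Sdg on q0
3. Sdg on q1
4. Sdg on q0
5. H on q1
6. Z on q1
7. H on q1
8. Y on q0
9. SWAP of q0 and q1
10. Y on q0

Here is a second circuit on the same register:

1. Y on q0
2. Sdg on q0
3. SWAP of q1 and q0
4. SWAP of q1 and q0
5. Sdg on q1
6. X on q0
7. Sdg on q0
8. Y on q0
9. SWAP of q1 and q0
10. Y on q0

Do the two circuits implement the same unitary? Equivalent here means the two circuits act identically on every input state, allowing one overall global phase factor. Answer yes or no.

No: there is an input state on which the two circuits produce genuinely different outputs (not merely differing by a phase).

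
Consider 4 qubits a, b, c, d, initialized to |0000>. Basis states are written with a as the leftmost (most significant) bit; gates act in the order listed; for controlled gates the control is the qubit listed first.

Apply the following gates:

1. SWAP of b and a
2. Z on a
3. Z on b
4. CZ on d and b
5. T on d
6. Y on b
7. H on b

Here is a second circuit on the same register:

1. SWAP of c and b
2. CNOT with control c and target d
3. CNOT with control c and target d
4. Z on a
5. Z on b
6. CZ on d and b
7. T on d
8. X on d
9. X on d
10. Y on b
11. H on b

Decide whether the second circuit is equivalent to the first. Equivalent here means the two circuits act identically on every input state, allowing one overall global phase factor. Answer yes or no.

No: there is an input state on which the two circuits produce genuinely different outputs (not merely differing by a phase).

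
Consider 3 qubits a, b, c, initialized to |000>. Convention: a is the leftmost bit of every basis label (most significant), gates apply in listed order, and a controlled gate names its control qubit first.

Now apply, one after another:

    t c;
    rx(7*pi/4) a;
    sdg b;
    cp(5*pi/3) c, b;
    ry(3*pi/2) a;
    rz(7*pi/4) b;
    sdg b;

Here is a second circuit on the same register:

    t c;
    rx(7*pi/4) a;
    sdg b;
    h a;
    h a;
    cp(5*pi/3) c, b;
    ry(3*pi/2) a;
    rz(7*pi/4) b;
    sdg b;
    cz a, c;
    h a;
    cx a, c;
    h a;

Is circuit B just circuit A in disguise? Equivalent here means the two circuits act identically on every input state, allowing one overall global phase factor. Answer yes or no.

No, they are not equivalent — no single phase factor reconciles the two unitaries.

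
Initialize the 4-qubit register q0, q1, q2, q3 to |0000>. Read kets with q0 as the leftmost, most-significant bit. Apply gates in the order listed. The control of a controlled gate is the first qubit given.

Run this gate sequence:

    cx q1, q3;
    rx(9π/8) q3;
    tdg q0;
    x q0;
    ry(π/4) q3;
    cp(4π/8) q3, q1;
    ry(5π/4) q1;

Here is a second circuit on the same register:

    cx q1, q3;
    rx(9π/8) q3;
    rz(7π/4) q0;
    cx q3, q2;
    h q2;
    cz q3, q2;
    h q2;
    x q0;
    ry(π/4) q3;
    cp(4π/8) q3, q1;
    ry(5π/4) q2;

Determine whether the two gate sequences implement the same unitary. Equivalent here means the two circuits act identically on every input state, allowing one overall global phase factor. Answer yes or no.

No — the two circuits implement different unitaries, even allowing a global phase.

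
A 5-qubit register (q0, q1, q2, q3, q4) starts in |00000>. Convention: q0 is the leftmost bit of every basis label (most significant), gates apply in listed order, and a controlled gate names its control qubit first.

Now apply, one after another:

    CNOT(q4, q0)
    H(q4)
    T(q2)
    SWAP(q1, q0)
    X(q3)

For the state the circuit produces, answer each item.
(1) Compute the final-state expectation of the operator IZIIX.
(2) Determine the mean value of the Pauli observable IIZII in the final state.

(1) The expectation value of IZIIX is 1.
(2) In the final state, IIZII has expectation 1.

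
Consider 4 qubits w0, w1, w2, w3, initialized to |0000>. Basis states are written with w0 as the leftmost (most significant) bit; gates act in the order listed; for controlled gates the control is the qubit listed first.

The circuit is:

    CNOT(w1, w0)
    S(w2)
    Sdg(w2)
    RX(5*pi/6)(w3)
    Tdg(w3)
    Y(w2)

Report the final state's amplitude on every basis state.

The resulting statevector has amplitude I*(-sqrt(2) + sqrt(6))/4 on |0010>, (-sqrt(6) - sqrt(2))*exp(3*I*pi/4)/4 on |0011>, and 0 on every other basis state. Key observation: gates 2-3 undo each other exactly, leaving only the rest of the circuit to track.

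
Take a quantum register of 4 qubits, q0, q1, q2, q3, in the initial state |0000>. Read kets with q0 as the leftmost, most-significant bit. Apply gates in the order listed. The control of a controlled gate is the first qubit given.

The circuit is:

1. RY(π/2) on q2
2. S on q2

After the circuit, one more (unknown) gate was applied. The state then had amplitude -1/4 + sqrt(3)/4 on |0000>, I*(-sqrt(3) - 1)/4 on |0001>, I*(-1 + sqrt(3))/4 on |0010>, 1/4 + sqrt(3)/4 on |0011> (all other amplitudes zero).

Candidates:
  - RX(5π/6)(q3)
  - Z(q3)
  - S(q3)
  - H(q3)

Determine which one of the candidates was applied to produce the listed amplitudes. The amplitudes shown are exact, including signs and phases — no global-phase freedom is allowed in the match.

The applied gate was RX(5π/6)(q3).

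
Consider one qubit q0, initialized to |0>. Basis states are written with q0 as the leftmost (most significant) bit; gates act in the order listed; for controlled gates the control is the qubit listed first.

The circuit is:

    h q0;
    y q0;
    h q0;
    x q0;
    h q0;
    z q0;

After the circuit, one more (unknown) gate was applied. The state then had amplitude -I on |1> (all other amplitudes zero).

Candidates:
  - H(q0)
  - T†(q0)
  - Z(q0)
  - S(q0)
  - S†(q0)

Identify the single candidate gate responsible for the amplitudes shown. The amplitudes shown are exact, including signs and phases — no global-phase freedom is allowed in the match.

The unique candidate consistent with the amplitudes is H(q0). Key observation: the block from step 3 through step 6 cancels to the identity and can be dropped.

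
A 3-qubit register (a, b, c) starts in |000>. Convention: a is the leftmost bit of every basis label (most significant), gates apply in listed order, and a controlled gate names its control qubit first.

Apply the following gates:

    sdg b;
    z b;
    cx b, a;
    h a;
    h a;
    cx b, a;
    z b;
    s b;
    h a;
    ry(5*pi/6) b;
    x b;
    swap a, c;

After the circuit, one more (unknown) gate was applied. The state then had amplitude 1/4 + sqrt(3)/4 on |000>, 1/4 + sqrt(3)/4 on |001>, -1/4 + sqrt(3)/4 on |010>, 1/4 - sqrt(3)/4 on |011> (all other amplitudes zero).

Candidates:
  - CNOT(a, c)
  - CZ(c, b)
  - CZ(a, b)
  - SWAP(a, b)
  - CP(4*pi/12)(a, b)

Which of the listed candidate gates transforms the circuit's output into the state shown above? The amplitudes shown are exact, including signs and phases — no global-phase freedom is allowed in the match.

It was CZ(c, b) that produced the state shown. Key observation: the block from step 1 through step 8 cancels to the identity and can be dropped.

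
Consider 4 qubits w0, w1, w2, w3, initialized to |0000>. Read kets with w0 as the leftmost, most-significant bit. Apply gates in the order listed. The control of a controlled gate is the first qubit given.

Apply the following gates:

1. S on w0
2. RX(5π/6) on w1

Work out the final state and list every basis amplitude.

The final amplitudes are -sqrt(2)/4 + sqrt(6)/4 on |0000>, I*(-sqrt(6) - sqrt(2))/4 on |0100>, and 0 on every other basis state.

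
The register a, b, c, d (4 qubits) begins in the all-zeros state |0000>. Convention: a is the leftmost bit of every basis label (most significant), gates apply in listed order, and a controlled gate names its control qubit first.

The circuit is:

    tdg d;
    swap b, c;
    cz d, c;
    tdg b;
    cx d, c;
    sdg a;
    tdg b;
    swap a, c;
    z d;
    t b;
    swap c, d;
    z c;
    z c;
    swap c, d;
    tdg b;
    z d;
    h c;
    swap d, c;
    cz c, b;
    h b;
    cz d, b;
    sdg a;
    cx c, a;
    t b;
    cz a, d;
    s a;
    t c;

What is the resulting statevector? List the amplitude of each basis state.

After the circuit, the state carries amplitude 1/2 on |0000>, 1/2 on |0001>, exp(I*pi/4)/2 on |0100>, -exp(I*pi/4)/2 on |0101>, and 0 on every other basis state. Key observation: gates 9-16 undo each other exactly, leaving only the rest of the circuit to track.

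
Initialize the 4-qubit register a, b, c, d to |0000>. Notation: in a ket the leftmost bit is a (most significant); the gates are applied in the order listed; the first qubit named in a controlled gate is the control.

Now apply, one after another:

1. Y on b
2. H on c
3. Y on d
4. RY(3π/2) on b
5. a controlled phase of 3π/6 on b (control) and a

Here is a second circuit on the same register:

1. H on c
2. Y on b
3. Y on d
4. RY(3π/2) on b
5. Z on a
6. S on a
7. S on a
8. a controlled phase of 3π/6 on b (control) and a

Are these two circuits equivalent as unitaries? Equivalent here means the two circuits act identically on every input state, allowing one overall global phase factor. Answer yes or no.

Yes — the two circuits implement the same unitary up to a global phase.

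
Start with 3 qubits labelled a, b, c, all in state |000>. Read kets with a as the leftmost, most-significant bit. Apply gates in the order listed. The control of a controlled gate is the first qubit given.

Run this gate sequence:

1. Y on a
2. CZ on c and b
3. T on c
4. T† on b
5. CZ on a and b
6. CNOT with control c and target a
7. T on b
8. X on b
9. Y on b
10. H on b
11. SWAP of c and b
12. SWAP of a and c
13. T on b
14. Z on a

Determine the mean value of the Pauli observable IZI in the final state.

The observable IZI averages to 1.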